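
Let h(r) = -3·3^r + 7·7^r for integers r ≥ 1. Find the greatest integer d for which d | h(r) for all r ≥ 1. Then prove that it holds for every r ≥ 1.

Computing the first values: h(1) = 40 and h(2) = 316; gcd(40, 316) = 4, so d ≤ 4.
We prove 4 | -3·3^r + 7·7^r for all r ≥ 1 by induction on r.
When r = 1: h(1) = 40 = 4·(10), so 4 | h(1).
Inductive step: suppose the statement holds for some p ≥ 1, i.e. 4 | h(p). Then
h(p+1) − 7·h(p) = (-3·3^(p+1) + 7·7^(p+1)) − 7·(-3·3^p + 7·7^p) = (-3)·3^p·(3 − 7) = (12)·3^p. Since 4 | h(p) by the inductive hypothesis, 4 | 7·h(p); and 4 | 12 since 12 = 4·3. Therefore 4 | h(p+1).
By the principle of mathematical induction, the result holds for all r ≥ 1.
Therefore the largest such d is 4.

d = 4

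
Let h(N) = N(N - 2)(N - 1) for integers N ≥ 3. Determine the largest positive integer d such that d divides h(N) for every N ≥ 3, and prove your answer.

Computing the first values: h(3) = 6 and h(4) = 24; gcd(6, 24) = 6, so d ≤ 6.
We prove 6 | N(N - 2)(N - 1) for all N ≥ 3 by induction on N.
Base case (N = 3): h(3) = 6 = 6·(1), so 6 | h(3).
Suppose the result is true for N = j, i.e. 6 | h(j). Then
h(j+1) − h(j) = (j-1)·j·(j+1) − (j-2)·(j-1)·j = (j-1)·j·[(j+1) − (j-2)] = 3·(j-1)·j. The product of 2 consecutive integers is divisible by (2)! = 2, so h(j+1) − h(j) is divisible by 3·2 = 6. By the inductive hypothesis 6 | h(j), hence 6 | h(j+1).
This completes the induction.
Therefore the largest such d is 6.

d = 6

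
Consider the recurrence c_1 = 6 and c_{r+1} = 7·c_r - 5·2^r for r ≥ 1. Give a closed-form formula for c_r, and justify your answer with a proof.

Computing the first terms: c_1 = 6, c_2 = 32, c_3 = 204. This suggests c_r = 2^r + 4·7^(r - 1).
Base step (r = 1): the formula gives 6 = 6 = c_1.
For the inductive step, assume it holds for an arbitrary k ≥ 1, so c_k = 2^k + 4·7^(k - 1).
Then c_{k+1} = 7·c_k - 5·2^k = 7·(2^k + 4·7^(k - 1)) - 5·2^k = 2^(k + 1) + 4·7^k = 2^(k+1) + 4·7^((k+1) - 1),
which is the claimed formula at r = k+1.
By induction, the statement is established for all r ≥ 1.

c_r = 2^r + 4·7^(r - 1)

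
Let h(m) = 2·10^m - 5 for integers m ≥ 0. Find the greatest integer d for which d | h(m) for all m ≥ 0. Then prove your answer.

d = 3

Computing the first values: h(0) = -3 and h(1) = 15; gcd(-3, 15) = 3, so d ≤ 3.
We prove 3 | 2·10^m - 5 for all m ≥ 0 by induction on m.
When m = 0: h(0) = -3 = 3·(-1), so 3 | h(0).
Suppose the result is true for m = k, i.e. 3 | h(k). Then
h(k+1) = 2·10^(k+1) - 5 = 10·(2·10^k - 5) + 45 = 10·h(k) + 45. The first term is divisible by 3 by the inductive hypothesis, and 45 is divisible by 3. Hence 3 | h(k+1).
This completes the induction.
Therefore the largest such d is 3.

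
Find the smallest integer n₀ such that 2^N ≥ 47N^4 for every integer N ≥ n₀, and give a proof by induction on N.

At N = 23: 8388608 < 13152527, so the inequality fails and n₀ ≥ 24. We prove 2^N ≥ 47N^4 for all N ≥ 24.
For the base case N = 24: 2^N = 16777216 and 47N^4 = 15593472, so 16777216 ≥ 15593472.
For the inductive step, assume it holds for an arbitrary i ≥ 24, so 2^i ≥ 47i^4.
Then 2^(i + 1) = 2·(2^i) ≥ 2·(47i^4).
Also, for i ≥ 24 we have 2·(47i^4) ≥ 47(i+1)^4, since 2 ≥ (1 + 1/i)^4 for all i ≥ 24.
Combining, 2^(i + 1) ≥ 47(i+1)^4.
This completes the induction.
Hence the smallest such n₀ is 24.

n₀ = 24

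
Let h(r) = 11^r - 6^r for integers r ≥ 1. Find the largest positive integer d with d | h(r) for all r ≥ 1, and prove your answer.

d = 5

Computing the first values: h(1) = 5 and h(2) = 85; gcd(5, 85) = 5, so d ≤ 5.
We prove 5 | 11^r - 6^r for all r ≥ 1 by induction on r.
Base case (r = 1): h(1) = 5 = 5·(1), so 5 | h(1).
Inductive step: suppose the statement holds for some i ≥ 1, i.e. 5 | h(i). Then
11^{i+1} − 6^{i+1} = 11·11^i − 6·6^i = 11·(11^i − 6^i) + (5)·6^i. The first term is divisible by 5 by the inductive hypothesis, and the second term (5)·6^i is divisible by 5 since 5 | 5. Hence 5 | h(i+1).
By the principle of mathematical induction, the result holds for all r ≥ 1.
Therefore the largest such d is 5.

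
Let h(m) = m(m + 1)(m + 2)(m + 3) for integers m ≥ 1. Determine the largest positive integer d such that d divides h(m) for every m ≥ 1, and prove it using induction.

d = 24

Computing the first values: h(1) = 24 and h(2) = 120; gcd(24, 120) = 24, so d ≤ 24.
We prove 24 | m(m + 1)(m + 2)(m + 3) for all m ≥ 1 by induction on m.
For the base case m = 1: h(1) = 24 = 24·(1), so 24 | h(1).
Suppose the result is true for m = k, i.e. 24 | h(k). Then
h(k+1) − h(k) = (k+1)·(k+2)·(k+3)·(k+4) − k·(k+1)·(k+2)·(k+3) = (k+1)·(k+2)·(k+3)·[(k+4) − k] = 4·(k+1)·(k+2)·(k+3). The product of 3 consecutive integers is divisible by (3)! = 6, so h(k+1) − h(k) is divisible by 4·6 = 24. By the inductive hypothesis 24 | h(k), hence 24 | h(k+1).
Hence, by induction on m, the claim holds for every m ≥ 1.
Therefore the largest such d is 24.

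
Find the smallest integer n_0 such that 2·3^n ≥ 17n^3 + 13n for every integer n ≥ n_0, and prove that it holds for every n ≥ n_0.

n_0 = 8

At n = 7: 4374 < 5922, so the inequality fails and n_0 ≥ 8. We prove 2·3^n ≥ 17n^3 + 13n for all n ≥ 8.
Base step (n = 8): 2·3^n = 13122 and 17n^3 + 13n = 8808, so 13122 ≥ 8808.
Inductive step: suppose the statement holds for some i ≥ 8, so 2·3^i ≥ 17i^3 + 13i.
Then 2·3^(i + 1) = 3·(2·3^i) ≥ 3·(17i^3 + 13i).
Also, for i ≥ 8 we have 3·(17i^3 + 13i) ≥ 17(i+1)^3 + 13(i+1), since 3·(17i^3 + 13i) − (17(i+1)^3 + 13(i+1)) = 34i^3 - 51i^2 - 25i - 30, which is nonnegative for all i ≥ 8.
Combining, 2·3^(i + 1) ≥ 17(i+1)^3 + 13(i+1).
This completes the induction.
Hence the smallest such n_0 is 8.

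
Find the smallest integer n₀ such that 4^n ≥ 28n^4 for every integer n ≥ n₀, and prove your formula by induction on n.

At n = 8: 65536 < 114688, so the inequality fails and n₀ ≥ 9. We prove 4^n ≥ 28n^4 for all n ≥ 9.
Base step (n = 9): 4^n = 262144 and 28n^4 = 183708, so 262144 ≥ 183708.
Suppose the result is true for n = i, so 4^i ≥ 28i^4.
Then 4^(i + 1) = 4·(4^i) ≥ 4·(28i^4).
Also, for i ≥ 9 we have 4·(28i^4) ≥ 28(i+1)^4, since 4 ≥ (1 + 1/i)^4 for all i ≥ 9.
Combining, 4^(i + 1) ≥ 28(i+1)^4.
By the principle of mathematical induction, the result holds for all n ≥ 9.
Hence the smallest such n₀ is 9.

n₀ = 9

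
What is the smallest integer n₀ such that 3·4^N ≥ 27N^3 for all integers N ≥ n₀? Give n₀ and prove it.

At N = 5: 3072 < 3375, so the inequality fails and n₀ ≥ 6. We prove 3·4^N ≥ 27N^3 for all N ≥ 6.
When N = 6: 3·4^N = 12288 and 27N^3 = 5832, so 12288 ≥ 5832.
Suppose the result is true for N = m, so 3·4^m ≥ 27m^3.
Then 3·4^(m + 1) = 4·(3·4^m) ≥ 4·(27m^3).
Also, for m ≥ 6 we have 4·(27m^3) ≥ 27(m+1)^3, since 4 ≥ (1 + 1/m)^3 for all m ≥ 6.
Combining, 3·4^(m + 1) ≥ 27(m+1)^3.
By induction, the statement is established for all N ≥ 6.
Hence the smallest such n₀ is 6.

n₀ = 6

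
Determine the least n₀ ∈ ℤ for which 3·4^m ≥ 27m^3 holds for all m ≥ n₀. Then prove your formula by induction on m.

At m = 5: 3072 < 3375, so the inequality fails and n₀ ≥ 6. We prove 3·4^m ≥ 27m^3 for all m ≥ 6.
For the base case m = 6: 3·4^m = 12288 and 27m^3 = 5832, so 12288 ≥ 5832.
For the inductive step, assume it holds for an arbitrary p ≥ 6, so 3·4^p ≥ 27p^3.
Then 3·4^(p + 1) = 4·(3·4^p) ≥ 4·(27p^3).
Also, for p ≥ 6 we have 4·(27p^3) ≥ 27(p+1)^3, since 4 ≥ (1 + 1/p)^3 for all p ≥ 6.
Combining, 3·4^(p + 1) ≥ 27(p+1)^3.
This completes the induction.
Hence the smallest such n₀ is 6.

n₀ = 6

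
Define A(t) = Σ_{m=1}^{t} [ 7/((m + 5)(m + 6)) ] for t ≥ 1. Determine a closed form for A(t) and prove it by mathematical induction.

A(t) = 7t/(6(t + 6))

We claim A(t) = 7t/(6(t + 6)) for all t ≥ 1.
Base case (t = 1): A(1) = 1/6, and the closed form gives 1/6. They agree.
Suppose the result is true for t = m, so A(m) = 7m/(6(m + 6)).
Then A(m+1) = A(m) + (7/((m + 6)(m + 7))) = (7m/(6(m + 6))) + (7/((m + 6)(m + 7))).
Simplifying, A(m+1) = 7(m + 1)/(6(m + 7)) = 7(m+1)/(6((m+1) + 6)),
which is the closed form with t = m+1.
By the principle of mathematical induction, the result holds for all t ≥ 1.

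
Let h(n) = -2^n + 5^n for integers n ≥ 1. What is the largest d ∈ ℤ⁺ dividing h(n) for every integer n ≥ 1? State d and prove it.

d = 3

Computing the first values: h(1) = 3 and h(2) = 21; gcd(3, 21) = 3, so d ≤ 3.
We prove 3 | -2^n + 5^n for all n ≥ 1 by induction on n.
Base case (n = 1): h(1) = 3 = 3·(1), so 3 | h(1).
Inductive step: suppose the statement holds for some j ≥ 1, i.e. 3 | h(j). Then
5^{j+1} − 2^{j+1} = 5·5^j − 2·2^j = 5·(5^j − 2^j) + (3)·2^j. The first term is divisible by 3 by the inductive hypothesis, and the second term (3)·2^j is divisible by 3 since 3 | 3. Hence 3 | h(j+1).
This completes the induction.
Therefore the largest such d is 3.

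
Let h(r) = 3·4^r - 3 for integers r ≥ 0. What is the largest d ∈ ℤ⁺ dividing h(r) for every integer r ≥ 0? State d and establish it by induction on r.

d = 9

Computing the first values: h(0) = 0 and h(1) = 9; gcd(0, 9) = 9, so d ≤ 9.
We prove 9 | 3·4^r - 3 for all r ≥ 0 by induction on r.
For the base case r = 0: h(0) = 0 = 9·(0), so 9 | h(0).
Inductive step: assume the claim holds for r = k, i.e. 9 | h(k). Then
h(k+1) = 3·4^(k+1) - 3 = 4·(3·4^k - 3) + 9 = 4·h(k) + 9. The first term is divisible by 9 by the inductive hypothesis, and 9 is divisible by 9. Hence 9 | h(k+1).
By induction, the statement is established for all r ≥ 0.
Therefore the largest such d is 9.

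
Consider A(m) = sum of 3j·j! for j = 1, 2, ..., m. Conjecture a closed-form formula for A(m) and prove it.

A(m) = 3(m + 1)! - 3

We claim A(m) = 3(m + 1)! - 3 for all m ≥ 1.
When m = 1: A(1) = 3, and the closed form gives 3. They agree.
Suppose the result is true for m = j, so A(j) = 3(j + 1)! - 3.
Then A(j+1) = A(j) + (3(j + 1)(j + 1)!) = (3(j + 1)! - 3) + (3(j + 1)(j + 1)!).
Simplifying, A(j+1) = 3((j+1) + 1)! - 3,
which is the closed form with m = j+1.
This completes the induction.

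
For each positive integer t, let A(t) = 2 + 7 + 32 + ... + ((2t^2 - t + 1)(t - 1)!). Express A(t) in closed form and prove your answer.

We claim A(t) = (2t + 1)t! - 1 for all t ≥ 1.
Base step (t = 1): A(1) = 2, and the closed form gives 2. They agree.
For the inductive step, assume it holds for an arbitrary p ≥ 1, so A(p) = (2p + 1)p! - 1.
Then A(p+1) = A(p) + ((2p^2 + 3p + 2)p!) = ((2p + 1)p! - 1) + ((2p^2 + 3p + 2)p!).
Simplifying, A(p+1) = (2(p+1) + 1)(p+1)! - 1,
which is the closed form with t = p+1.
By induction, the statement is established for all t ≥ 1.

A(t) = (2t + 1)t! - 1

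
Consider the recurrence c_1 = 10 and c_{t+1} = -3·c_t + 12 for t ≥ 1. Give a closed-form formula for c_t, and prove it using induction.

Computing the first terms: c_1 = 10, c_2 = -18, c_3 = 66. This suggests c_t = 7(-3)^(t - 1) + 3.
Base step (t = 1): the formula gives 10 = 10 = c_1.
Inductive step: assume the claim holds for t = i, so c_i = 7(-3)^(i - 1) + 3.
Then c_{i+1} = -3·c_i + 12 = -3·(7(-3)^(i - 1) + 3) + 12 = 7(-3)^i + 3 = 7(-3)^((i+1) - 1) + 3,
which is the claimed formula at t = i+1.
Hence, by induction on t, the claim holds for every t ≥ 1.

c_t = 7(-3)^(t - 1) + 3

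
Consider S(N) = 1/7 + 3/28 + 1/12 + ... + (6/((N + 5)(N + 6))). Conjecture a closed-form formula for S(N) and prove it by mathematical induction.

S(N) = N/(N + 6)

We claim S(N) = N/(N + 6) for all N ≥ 1.
When N = 1: S(1) = 1/7, and the closed form gives 1/7. They agree.
Inductive step: assume the claim holds for N = m, so S(m) = m/(m + 6).
Then S(m+1) = S(m) + (6/((m + 6)(m + 7))) = (m/(m + 6)) + (6/((m + 6)(m + 7))).
Simplifying, S(m+1) = (m + 1)/(m + 7) = (m+1)/((m+1) + 6),
which is the closed form with N = m+1.
Hence, by induction on N, the claim holds for every N ≥ 1.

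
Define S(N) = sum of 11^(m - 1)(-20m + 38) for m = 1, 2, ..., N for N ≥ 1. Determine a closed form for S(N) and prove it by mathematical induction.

We claim S(N) = 2·11^N(-N + 2) - 4 for all N ≥ 1.
For the base case N = 1: S(1) = 18, and the closed form gives 18. They agree.
Suppose the result is true for N = m, so S(m) = 2·11^m(-m + 2) - 4.
Then S(m+1) = S(m) + (11^m(-20m + 18)) = (2·11^m(-m + 2) - 4) + (11^m(-20m + 18)).
Simplifying, S(m+1) = -22·11^m·m + 22·11^m - 4 = 2·11^(m+1)(-(m+1) + 2) - 4,
which is the closed form with N = m+1.
By induction, the statement is established for all N ≥ 1.

S(N) = 2·11^N(-N + 2) - 4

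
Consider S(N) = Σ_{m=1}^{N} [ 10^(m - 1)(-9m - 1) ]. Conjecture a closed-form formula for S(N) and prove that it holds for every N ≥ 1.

S(N) = -10^N·N

We claim S(N) = -10^N·N for all N ≥ 1.
Base step (N = 1): S(1) = -10, and the closed form gives -10. They agree.
Inductive step: assume the claim holds for N = m, so S(m) = -10^m·m.
Then S(m+1) = S(m) + (10^m(-9m - 10)) = (-10^m·m) + (10^m(-9m - 10)).
Simplifying, S(m+1) = 10^(m + 1)(-m - 1) = -10^(m+1)·(m+1),
which is the closed form with N = m+1.
By the principle of mathematical induction, the result holds for all N ≥ 1.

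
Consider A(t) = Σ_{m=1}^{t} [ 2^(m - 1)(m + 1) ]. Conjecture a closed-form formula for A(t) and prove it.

A(t) = 2^t·t

We claim A(t) = 2^t·t for all t ≥ 1.
When t = 1: A(1) = 2, and the closed form gives 2. They agree.
Inductive step: assume the claim holds for t = m, so A(m) = 2^m·m.
Then A(m+1) = A(m) + (2^m(m + 2)) = (2^m·m) + (2^m(m + 2)).
Simplifying, A(m+1) = 2^(m + 1)(m + 1) = 2^(m+1)·(m+1),
which is the closed form with t = m+1.
Hence, by induction on t, the claim holds for every t ≥ 1.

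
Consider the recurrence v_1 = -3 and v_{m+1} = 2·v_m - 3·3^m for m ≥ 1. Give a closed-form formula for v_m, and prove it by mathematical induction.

Computing the first terms: v_1 = -3, v_2 = -15, v_3 = -57. This suggests v_m = 3·2^m - 3^(m + 1).
Base case (m = 1): the formula gives -3 = -3 = v_1.
For the inductive step, assume it holds for an arbitrary i ≥ 1, so v_i = 3·2^i - 3^(i + 1).
Then v_{i+1} = 2·v_i - 3·3^i = 2·(3·2^i - 3^(i + 1)) - 3·3^i = 3·2^(i + 1) - 3^(i + 2) = 3·2^(i+1) - 3^((i+1) + 1),
which is the claimed formula at m = i+1.
By the principle of mathematical induction, the result holds for all m ≥ 1.

v_m = 3·2^m - 3^(m + 1)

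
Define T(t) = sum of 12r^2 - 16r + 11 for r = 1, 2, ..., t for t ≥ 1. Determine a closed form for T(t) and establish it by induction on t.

We claim T(t) = t(4t^2 - 2t + 5) for all t ≥ 1.
When t = 1: T(1) = 7, and the closed form gives 7. They agree.
Inductive step: suppose the statement holds for some r ≥ 1, so T(r) = r(4r^2 - 2r + 5).
Then T(r+1) = T(r) + (12r^2 + 8r + 7) = (r(4r^2 - 2r + 5)) + (12r^2 + 8r + 7).
Simplifying, T(r+1) = (r + 1)(4r^2 + 6r + 7) = (r+1)(4(r+1)^2 - 2(r+1) + 5),
which is the closed form with t = r+1.
This completes the induction.

T(t) = t(4t^2 - 2t + 5)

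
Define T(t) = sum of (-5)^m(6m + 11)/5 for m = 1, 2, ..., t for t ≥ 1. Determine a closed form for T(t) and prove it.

T(t) = (-5)^t(t + 2) - 2

We claim T(t) = (-5)^t(t + 2) - 2 for all t ≥ 1.
Base case (t = 1): T(1) = -17, and the closed form gives -17. They agree.
Suppose the result is true for t = m, so T(m) = (-5)^m(m + 2) - 2.
Then T(m+1) = T(m) + ((-5)^m(-6m - 17)) = ((-5)^m(m + 2) - 2) + ((-5)^m(-6m - 17)).
Simplifying, T(m+1) = -5(-5)^m·m - 15(-5)^m - 2 = (-5)^(m+1)((m+1) + 2) - 2,
which is the closed form with t = m+1.
Hence, by induction on t, the claim holds for every t ≥ 1.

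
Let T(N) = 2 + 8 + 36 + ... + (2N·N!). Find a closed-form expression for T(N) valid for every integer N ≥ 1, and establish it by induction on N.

T(N) = 2(N + 1)! - 2

We claim T(N) = 2(N + 1)! - 2 for all N ≥ 1.
When N = 1: T(1) = 2, and the closed form gives 2. They agree.
For the inductive step, assume it holds for an arbitrary m ≥ 1, so T(m) = 2(m + 1)! - 2.
Then T(m+1) = T(m) + (2(m + 1)(m + 1)!) = (2(m + 1)! - 2) + (2(m + 1)(m + 1)!).
Simplifying, T(m+1) = 2((m+1) + 1)! - 2,
which is the closed form with N = m+1.
By the principle of mathematical induction, the result holds for all N ≥ 1.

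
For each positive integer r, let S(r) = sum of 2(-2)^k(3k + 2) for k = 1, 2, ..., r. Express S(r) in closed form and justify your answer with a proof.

S(r) = 4(-2)^r(r + 1) - 4

We claim S(r) = 4(-2)^r(r + 1) - 4 for all r ≥ 1.
Base case (r = 1): S(1) = -20, and the closed form gives -20. They agree.
Inductive step: suppose the statement holds for some k ≥ 1, so S(k) = 4(-2)^k(k + 1) - 4.
Then S(k+1) = S(k) + ((-2)^(k + 2)(-3k - 5)) = (4(-2)^k(k + 1) - 4) + ((-2)^(k + 2)(-3k - 5)).
Simplifying, S(k+1) = -8(-2)^k·k - 16(-2)^k - 4 = 4(-2)^(k+1)((k+1) + 1) - 4,
which is the closed form with r = k+1.
This completes the induction.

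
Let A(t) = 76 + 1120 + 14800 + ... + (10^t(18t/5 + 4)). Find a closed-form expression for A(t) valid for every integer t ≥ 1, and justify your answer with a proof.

We claim A(t) = 4·10^t(t + 1) - 4 for all t ≥ 1.
Base step (t = 1): A(1) = 76, and the closed form gives 76. They agree.
Inductive step: assume the claim holds for t = k, so A(k) = 4·10^k(k + 1) - 4.
Then A(k+1) = A(k) + (10^k(36k + 76)) = (4·10^k(k + 1) - 4) + (10^k(36k + 76)).
Simplifying, A(k+1) = 40·10^k·k + 80·10^k - 4 = 4·10^(k+1)((k+1) + 1) - 4,
which is the closed form with t = k+1.
Hence, by induction on t, the claim holds for every t ≥ 1.

A(t) = 4·10^t(t + 1) - 4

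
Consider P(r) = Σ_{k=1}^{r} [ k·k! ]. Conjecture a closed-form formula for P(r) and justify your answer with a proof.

P(r) = (r + 1)! - 1

We claim P(r) = (r + 1)! - 1 for all r ≥ 1.
Base step (r = 1): P(1) = 1, and the closed form gives 1. They agree.
Inductive step: suppose the statement holds for some k ≥ 1, so P(k) = (k + 1)! - 1.
Then P(k+1) = P(k) + ((k + 1)(k + 1)!) = ((k + 1)! - 1) + ((k + 1)(k + 1)!).
Simplifying, P(k+1) = ((k+1) + 1)! - 1,
which is the closed form with r = k+1.
By the principle of mathematical induction, the result holds for all r ≥ 1.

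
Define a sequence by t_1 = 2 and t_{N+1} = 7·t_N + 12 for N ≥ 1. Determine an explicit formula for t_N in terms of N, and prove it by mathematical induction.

t_N = 4·7^(N - 1) - 2

Computing the first terms: t_1 = 2, t_2 = 26, t_3 = 194. This suggests t_N = 4·7^(N - 1) - 2.
When N = 1: the formula gives 2 = 2 = t_1.
Inductive step: assume the claim holds for N = m, so t_m = 4·7^(m - 1) - 2.
Then t_{m+1} = 7·t_m + 12 = 7·(4·7^(m - 1) - 2) + 12 = 4·7^m - 2 = 4·7^((m+1) - 1) - 2,
which is the claimed formula at N = m+1.
This completes the induction.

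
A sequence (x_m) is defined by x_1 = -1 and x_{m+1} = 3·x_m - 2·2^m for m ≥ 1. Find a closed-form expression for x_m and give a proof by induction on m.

Computing the first terms: x_1 = -1, x_2 = -7, x_3 = -29. This suggests x_m = 2^(m + 1) - 5·3^(m - 1).
When m = 1: the formula gives -1 = -1 = x_1.
Suppose the result is true for m = i, so x_i = 2^(i + 1) - 5·3^(i - 1).
Then x_{i+1} = 3·x_i - 2·2^i = 3·(2^(i + 1) - 5·3^(i - 1)) - 2·2^i = 2^(i + 2) - 5·3^i = 2^((i+1) + 1) - 5·3^((i+1) - 1),
which is the claimed formula at m = i+1.
By the principle of mathematical induction, the result holds for all m ≥ 1.

x_m = 2^(m + 1) - 5·3^(m - 1)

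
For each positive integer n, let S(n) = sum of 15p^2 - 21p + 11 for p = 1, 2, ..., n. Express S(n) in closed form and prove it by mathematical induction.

S(n) = n(5n^2 - 3n + 3)

We claim S(n) = n(5n^2 - 3n + 3) for all n ≥ 1.
Base case (n = 1): S(1) = 5, and the closed form gives 5. They agree.
Inductive step: suppose the statement holds for some p ≥ 1, so S(p) = p(5p^2 - 3p + 3).
Then S(p+1) = S(p) + (15p^2 + 9p + 5) = (p(5p^2 - 3p + 3)) + (15p^2 + 9p + 5).
Simplifying, S(p+1) = (p + 1)(5p^2 + 7p + 5) = (p+1)(5(p+1)^2 - 3(p+1) + 3),
which is the closed form with n = p+1.
By induction, the statement is established for all n ≥ 1.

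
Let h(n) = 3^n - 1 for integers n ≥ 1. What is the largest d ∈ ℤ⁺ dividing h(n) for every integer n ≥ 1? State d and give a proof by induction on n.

d = 2

Computing the first values: h(1) = 2 and h(2) = 8; gcd(2, 8) = 2, so d ≤ 2.
We prove 2 | 3^n - 1 for all n ≥ 1 by induction on n.
Base step (n = 1): h(1) = 2 = 2·(1), so 2 | h(1).
For the inductive step, assume it holds for an arbitrary p ≥ 1, i.e. 2 | h(p). Then
3^{p+1} − 1^{p+1} = 3·3^p − 1·1^p = 3·(3^p − 1^p) + (2)·1^p. The first term is divisible by 2 by the inductive hypothesis, and the second term (2)·1^p is divisible by 2 since 2 | 2. Hence 2 | h(p+1).
By induction, the statement is established for all n ≥ 1.
Therefore the largest such d is 2.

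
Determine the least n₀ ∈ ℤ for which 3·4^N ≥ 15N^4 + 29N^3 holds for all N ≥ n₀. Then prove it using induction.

n₀ = 7

At N = 6: 12288 < 25704, so the inequality fails and n₀ ≥ 7. We prove 3·4^N ≥ 15N^4 + 29N^3 for all N ≥ 7.
For the base case N = 7: 3·4^N = 49152 and 15N^4 + 29N^3 = 45962, so 49152 ≥ 45962.
For the inductive step, assume it holds for an arbitrary j ≥ 7, so 3·4^j ≥ 15j^4 + 29j^3.
Then 3·4^(j + 1) = 4·(3·4^j) ≥ 4·(15j^4 + 29j^3).
Also, for j ≥ 7 we have 4·(15j^4 + 29j^3) ≥ 15(j+1)^4 + 29(j+1)^3, since 4·(15j^4 + 29j^3) − (15(j+1)^4 + 29(j+1)^3) = 45j^4 + 27j^3 - 177j^2 - 147j - 44, which is nonnegative for all j ≥ 7.
Combining, 3·4^(j + 1) ≥ 15(j+1)^4 + 29(j+1)^3.
By induction, the statement is established for all N ≥ 7.
Hence the smallest such n₀ is 7.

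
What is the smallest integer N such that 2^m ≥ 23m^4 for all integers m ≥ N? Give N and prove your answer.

At m = 22: 4194304 < 5387888, so the inequality fails and N ≥ 23. We prove 2^m ≥ 23m^4 for all m ≥ 23.
Base case (m = 23): 2^m = 8388608 and 23m^4 = 6436343, so 8388608 ≥ 6436343.
Suppose the result is true for m = p, so 2^p ≥ 23p^4.
Then 2^(p + 1) = 2·(2^p) ≥ 2·(23p^4).
Also, for p ≥ 23 we have 2·(23p^4) ≥ 23(p+1)^4, since 2 ≥ (1 + 1/p)^4 for all p ≥ 23.
Combining, 2^(p + 1) ≥ 23(p+1)^4.
By the principle of mathematical induction, the result holds for all m ≥ 23.
Hence the smallest such N is 23.

N = 23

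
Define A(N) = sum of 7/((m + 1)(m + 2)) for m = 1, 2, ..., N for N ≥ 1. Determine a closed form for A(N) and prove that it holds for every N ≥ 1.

We claim A(N) = 7N/(2(N + 2)) for all N ≥ 1.
Base step (N = 1): A(1) = 7/6, and the closed form gives 7/6. They agree.
For the inductive step, assume it holds for an arbitrary m ≥ 1, so A(m) = 7m/(2(m + 2)).
Then A(m+1) = A(m) + (7/((m + 2)(m + 3))) = (7m/(2(m + 2))) + (7/((m + 2)(m + 3))).
Simplifying, A(m+1) = 7(m + 1)/(2(m + 3)) = 7(m+1)/(2((m+1) + 2)),
which is the closed form with N = m+1.
By induction, the statement is established for all N ≥ 1.

A(N) = 7N/(2(N + 2))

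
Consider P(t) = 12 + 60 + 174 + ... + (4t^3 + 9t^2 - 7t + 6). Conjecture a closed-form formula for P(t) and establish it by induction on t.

P(t) = t(t^3 + 5t^2 + 2t + 4)

We claim P(t) = t(t^3 + 5t^2 + 2t + 4) for all t ≥ 1.
Base step (t = 1): P(1) = 12, and the closed form gives 12. They agree.
For the inductive step, assume it holds for an arbitrary j ≥ 1, so P(j) = j(j^3 + 5j^2 + 2j + 4).
Then P(j+1) = P(j) + (4j^3 + 21j^2 + 23j + 12) = (j(j^3 + 5j^2 + 2j + 4)) + (4j^3 + 21j^2 + 23j + 12).
Simplifying, P(j+1) = (j + 1)(j^3 + 8j^2 + 15j + 12) = (j+1)((j+1)^3 + 5(j+1)^2 + 2(j+1) + 4),
which is the closed form with t = j+1.
By the principle of mathematical induction, the result holds for all t ≥ 1.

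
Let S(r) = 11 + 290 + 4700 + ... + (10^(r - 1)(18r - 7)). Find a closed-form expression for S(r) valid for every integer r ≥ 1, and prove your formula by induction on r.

S(r) = 10^r(2r - 1) + 1

We claim S(r) = 10^r(2r - 1) + 1 for all r ≥ 1.
When r = 1: S(1) = 11, and the closed form gives 11. They agree.
For the inductive step, assume it holds for an arbitrary p ≥ 1, so S(p) = 10^p(2p - 1) + 1.
Then S(p+1) = S(p) + (10^p(18p + 11)) = (10^p(2p - 1) + 1) + (10^p(18p + 11)).
Simplifying, S(p+1) = 20·10^p·p + 10·10^p + 1 = 10^(p+1)(2(p+1) - 1) + 1,
which is the closed form with r = p+1.
By induction, the statement is established for all r ≥ 1.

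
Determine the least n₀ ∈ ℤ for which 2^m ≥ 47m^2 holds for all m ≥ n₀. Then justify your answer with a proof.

At m = 12: 4096 < 6768, so the inequality fails and n₀ ≥ 13. We prove 2^m ≥ 47m^2 for all m ≥ 13.
Base step (m = 13): 2^m = 8192 and 47m^2 = 7943, so 8192 ≥ 7943.
Suppose the result is true for m = p, so 2^p ≥ 47p^2.
Then 2^(p + 1) = 2·(2^p) ≥ 2·(47p^2).
Also, for p ≥ 13 we have 2·(47p^2) ≥ 47(p+1)^2, since 2 ≥ (1 + 1/p)^2 for all p ≥ 13.
Combining, 2^(p + 1) ≥ 47(p+1)^2.
This completes the induction.
Hence the smallest such n₀ is 13.

n₀ = 13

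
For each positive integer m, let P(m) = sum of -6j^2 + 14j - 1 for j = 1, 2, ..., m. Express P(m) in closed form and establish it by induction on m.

P(m) = -m(2m^2 - 4m - 5)

We claim P(m) = -m(2m^2 - 4m - 5) for all m ≥ 1.
Base case (m = 1): P(1) = 7, and the closed form gives 7. They agree.
Suppose the result is true for m = j, so P(j) = j(-2j^2 + 4j + 5).
Then P(j+1) = P(j) + (-6j^2 + 2j + 7) = (j(-2j^2 + 4j + 5)) + (-6j^2 + 2j + 7).
Simplifying, P(j+1) = -(j + 1)(2j^2 - 7) = -(j+1)(2(j+1)^2 - 4(j+1) - 5),
which is the closed form with m = j+1.
Hence, by induction on m, the claim holds for every m ≥ 1.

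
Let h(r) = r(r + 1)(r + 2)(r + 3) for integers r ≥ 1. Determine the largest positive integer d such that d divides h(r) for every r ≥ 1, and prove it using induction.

d = 24

Computing the first values: h(1) = 24 and h(2) = 120; gcd(24, 120) = 24, so d ≤ 24.
We prove 24 | r(r + 1)(r + 2)(r + 3) for all r ≥ 1 by induction on r.
Base step (r = 1): h(1) = 24 = 24·(1), so 24 | h(1).
Suppose the result is true for r = i, i.e. 24 | h(i). Then
h(i+1) − h(i) = (i+1)·(i+2)·(i+3)·(i+4) − i·(i+1)·(i+2)·(i+3) = (i+1)·(i+2)·(i+3)·[(i+4) − i] = 4·(i+1)·(i+2)·(i+3). The product of 3 consecutive integers is divisible by (3)! = 6, so h(i+1) − h(i) is divisible by 4·6 = 24. By the inductive hypothesis 24 | h(i), hence 24 | h(i+1).
Hence, by induction on r, the claim holds for every r ≥ 1.
Therefore the largest such d is 24.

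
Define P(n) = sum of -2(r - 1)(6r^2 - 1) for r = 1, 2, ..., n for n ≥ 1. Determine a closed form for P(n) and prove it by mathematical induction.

We claim P(n) = -n(n - 1)(3n^2 + 5n + 1) for all n ≥ 1.
When n = 1: P(1) = 0, and the closed form gives 0. They agree.
Suppose the result is true for n = r, so P(r) = r(-3r^3 - 2r^2 + 4r + 1).
Then P(r+1) = P(r) + (-12r(r + 1)^2 + 2r) = (r(-3r^3 - 2r^2 + 4r + 1)) + (-12r(r + 1)^2 + 2r).
Simplifying, P(r+1) = -r(r + 1)(3r^2 + 11r + 9) = -(r+1)((r+1) - 1)(3(r+1)^2 + 5(r+1) + 1),
which is the closed form with n = r+1.
By induction, the statement is established for all n ≥ 1.

P(n) = -n(n - 1)(3n^2 + 5n + 1)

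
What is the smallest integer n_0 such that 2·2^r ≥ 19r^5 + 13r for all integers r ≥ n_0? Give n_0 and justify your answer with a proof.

At r = 27: 268435456 < 272629584, so the inequality fails and n_0 ≥ 28. We prove 2·2^r ≥ 19r^5 + 13r for all r ≥ 28.
Base step (r = 28): 2·2^r = 536870912 and 19r^5 + 13r = 326997356, so 536870912 ≥ 326997356.
For the inductive step, assume it holds for an arbitrary j ≥ 28, so 2·2^j ≥ 19j^5 + 13j.
Then 2·2^(j + 1) = 2·(2·2^j) ≥ 2·(19j^5 + 13j).
Also, for j ≥ 28 we have 2·(19j^5 + 13j) ≥ 19(j+1)^5 + 13(j+1), since 2·(19j^5 + 13j) − (19(j+1)^5 + 13(j+1)) = 19j^5 - 95j^4 - 190j^3 - 190j^2 - 82j - 32, which is nonnegative for all j ≥ 28.
Combining, 2·2^(j + 1) ≥ 19(j+1)^5 + 13(j+1).
By induction, the statement is established for all r ≥ 28.
Hence the smallest such n_0 is 28.

n_0 = 28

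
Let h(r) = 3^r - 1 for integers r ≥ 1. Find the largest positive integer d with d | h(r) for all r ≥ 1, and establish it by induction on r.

d = 2

Computing the first values: h(1) = 2 and h(2) = 8; gcd(2, 8) = 2, so d ≤ 2.
We prove 2 | 3^r - 1 for all r ≥ 1 by induction on r.
For the base case r = 1: h(1) = 2 = 2·(1), so 2 | h(1).
Inductive step: suppose the statement holds for some m ≥ 1, i.e. 2 | h(m). Then
3^{m+1} − 1^{m+1} = 3·3^m − 1·1^m = 3·(3^m − 1^m) + (2)·1^m. The first term is divisible by 2 by the inductive hypothesis, and the second term (2)·1^m is divisible by 2 since 2 | 2. Hence 2 | h(m+1).
This completes the induction.
Therefore the largest such d is 2.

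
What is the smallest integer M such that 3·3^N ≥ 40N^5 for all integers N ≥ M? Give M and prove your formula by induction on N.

At N = 14: 14348907 < 21512960, so the inequality fails and M ≥ 15. We prove 3·3^N ≥ 40N^5 for all N ≥ 15.
Base case (N = 15): 3·3^N = 43046721 and 40N^5 = 30375000, so 43046721 ≥ 30375000.
Inductive step: assume the claim holds for N = m, so 3·3^m ≥ 40m^5.
Then 3·3^(m + 1) = 3·(3·3^m) ≥ 3·(40m^5).
Also, for m ≥ 15 we have 3·(40m^5) ≥ 40(m+1)^5, since 3 ≥ (1 + 1/m)^5 for all m ≥ 15.
Combining, 3·3^(m + 1) ≥ 40(m+1)^5.
This completes the induction.
Hence the smallest such M is 15.

M = 15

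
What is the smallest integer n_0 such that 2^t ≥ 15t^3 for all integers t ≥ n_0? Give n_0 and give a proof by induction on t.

n_0 = 16

At t = 15: 32768 < 50625, so the inequality fails and n_0 ≥ 16. We prove 2^t ≥ 15t^3 for all t ≥ 16.
Base case (t = 16): 2^t = 65536 and 15t^3 = 61440, so 65536 ≥ 61440.
Inductive step: assume the claim holds for t = r, so 2^r ≥ 15r^3.
Then 2^(r + 1) = 2·(2^r) ≥ 2·(15r^3).
Also, for r ≥ 16 we have 2·(15r^3) ≥ 15(r+1)^3, since 2 ≥ (1 + 1/r)^3 for all r ≥ 16.
Combining, 2^(r + 1) ≥ 15(r+1)^3.
Hence, by induction on t, the claim holds for every t ≥ 16.
Hence the smallest such n_0 is 16.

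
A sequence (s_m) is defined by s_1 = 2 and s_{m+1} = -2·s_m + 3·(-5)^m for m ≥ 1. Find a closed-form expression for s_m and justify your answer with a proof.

Computing the first terms: s_1 = 2, s_2 = -19, s_3 = 113. This suggests s_m = -3(-2)^(m - 1) - (-5)^m.
Base case (m = 1): the formula gives 2 = 2 = s_1.
Inductive step: assume the claim holds for m = i, so s_i = -3(-2)^(i - 1) - (-5)^i.
Then s_{i+1} = -2·s_i + 3·(-5)^i = -2·(-3(-2)^(i - 1) - (-5)^i) + 3·(-5)^i = -3(-2)^i - (-5)^(i + 1) = -3(-2)^((i+1) - 1) - (-5)^(i+1),
which is the claimed formula at m = i+1.
Hence, by induction on m, the claim holds for every m ≥ 1.

s_m = -3(-2)^(m - 1) - (-5)^m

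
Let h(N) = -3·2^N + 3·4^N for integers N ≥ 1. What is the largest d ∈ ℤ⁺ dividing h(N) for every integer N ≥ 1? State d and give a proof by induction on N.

d = 6

Computing the first values: h(1) = 6 and h(2) = 36; gcd(6, 36) = 6, so d ≤ 6.
We prove 6 | -3·2^N + 3·4^N for all N ≥ 1 by induction on N.
When N = 1: h(1) = 6 = 6·(1), so 6 | h(1).
Inductive step: assume the claim holds for N = i, i.e. 6 | h(i). Then
h(i+1) − 4·h(i) = (-3·2^(i+1) + 3·4^(i+1)) − 4·(-3·2^i + 3·4^i) = (-3)·2^i·(2 − 4) = (6)·2^i. Since 6 | h(i) by the inductive hypothesis, 6 | 4·h(i); and 6 | 6 since 6 = 6·1. Therefore 6 | h(i+1).
By the principle of mathematical induction, the result holds for all N ≥ 1.
Therefore the largest such d is 6.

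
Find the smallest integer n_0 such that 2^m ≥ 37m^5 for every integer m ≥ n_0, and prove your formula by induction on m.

n_0 = 30

At m = 29: 536870912 < 758912513, so the inequality fails and n_0 ≥ 30. We prove 2^m ≥ 37m^5 for all m ≥ 30.
For the base case m = 30: 2^m = 1073741824 and 37m^5 = 899100000, so 1073741824 ≥ 899100000.
Suppose the result is true for m = r, so 2^r ≥ 37r^5.
Then 2^(r + 1) = 2·(2^r) ≥ 2·(37r^5).
Also, for r ≥ 30 we have 2·(37r^5) ≥ 37(r+1)^5, since 2 ≥ (1 + 1/r)^5 for all r ≥ 30.
Combining, 2^(r + 1) ≥ 37(r+1)^5.
By induction, the statement is established for all m ≥ 30.
Hence the smallest such n_0 is 30.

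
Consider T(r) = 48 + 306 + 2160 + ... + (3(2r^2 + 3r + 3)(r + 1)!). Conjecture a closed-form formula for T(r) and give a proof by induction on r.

We claim T(r) = (6r + 3)(r + 2)! - 6 for all r ≥ 1.
When r = 1: T(1) = 48, and the closed form gives 48. They agree.
Inductive step: assume the claim holds for r = i, so T(i) = (6i + 3)(i + 2)! - 6.
Then T(i+1) = T(i) + (3(2i^2 + 7i + 8)(i + 2)!) = ((6i + 3)(i + 2)! - 6) + (3(2i^2 + 7i + 8)(i + 2)!).
Simplifying, T(i+1) = (6(i+1) + 3)((i+1) + 2)! - 6,
which is the closed form with r = i+1.
This completes the induction.

T(r) = (6r + 3)(r + 2)! - 6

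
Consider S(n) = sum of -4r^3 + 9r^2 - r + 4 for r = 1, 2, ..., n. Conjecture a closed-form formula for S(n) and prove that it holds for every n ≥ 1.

We claim S(n) = -n(n^3 - n^2 - 3n - 5) for all n ≥ 1.
When n = 1: S(1) = 8, and the closed form gives 8. They agree.
Suppose the result is true for n = r, so S(r) = r(-r^3 + r^2 + 3r + 5).
Then S(r+1) = S(r) + (-4r^3 - 3r^2 + 5r + 8) = (r(-r^3 + r^2 + 3r + 5)) + (-4r^3 - 3r^2 + 5r + 8).
Simplifying, S(r+1) = -(r + 1)(r^3 + 2r^2 - 2r - 8) = -(r+1)((r+1)^3 - (r+1)^2 - 3(r+1) - 5),
which is the closed form with n = r+1.
By induction, the statement is established for all n ≥ 1.

S(n) = -n(n^3 - n^2 - 3n - 5)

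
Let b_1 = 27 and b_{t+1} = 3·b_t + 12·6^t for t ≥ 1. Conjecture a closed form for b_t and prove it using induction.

b_t = 3^t + 4·6^t

Computing the first terms: b_1 = 27, b_2 = 153, b_3 = 891. This suggests b_t = 3^t + 4·6^t.
For the base case t = 1: the formula gives 27 = 27 = b_1.
Suppose the result is true for t = k, so b_k = 3^k + 4·6^k.
Then b_{k+1} = 3·b_k + 12·6^k = 3·(3^k + 4·6^k) + 12·6^k = 3^(k + 1) + 4·6^(k + 1),
which is the claimed formula at t = k+1.
By induction, the statement is established for all t ≥ 1.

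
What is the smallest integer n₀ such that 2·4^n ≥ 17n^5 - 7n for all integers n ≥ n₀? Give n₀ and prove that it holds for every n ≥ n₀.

At n = 9: 524288 < 1003770, so the inequality fails and n₀ ≥ 10. We prove 2·4^n ≥ 17n^5 - 7n for all n ≥ 10.
When n = 10: 2·4^n = 2097152 and 17n^5 - 7n = 1699930, so 2097152 ≥ 1699930.
Inductive step: suppose the statement holds for some j ≥ 10, so 2·4^j ≥ 17j^5 - 7j.
Then 2·4^(j + 1) = 4·(2·4^j) ≥ 4·(17j^5 - 7j).
Also, for j ≥ 10 we have 4·(17j^5 - 7j) ≥ 17(j+1)^5 - 7(j+1), since 4·(17j^5 - 7j) − (17(j+1)^5 - 7(j+1)) = 51j^5 - 85j^4 - 170j^3 - 170j^2 - 106j - 10, which is nonnegative for all j ≥ 10.
Combining, 2·4^(j + 1) ≥ 17(j+1)^5 - 7(j+1).
By the principle of mathematical induction, the result holds for all n ≥ 10.
Hence the smallest such n₀ is 10.

n₀ = 10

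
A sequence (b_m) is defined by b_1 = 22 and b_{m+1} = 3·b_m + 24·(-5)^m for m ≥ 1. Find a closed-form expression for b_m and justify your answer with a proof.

Computing the first terms: b_1 = 22, b_2 = -54, b_3 = 438. This suggests b_m = -3(-5)^m + 7·3^(m - 1).
Base step (m = 1): the formula gives 22 = 22 = b_1.
For the inductive step, assume it holds for an arbitrary k ≥ 1, so b_k = -3(-5)^k + 7·3^(k - 1).
Then b_{k+1} = 3·b_k + 24·(-5)^k = 3·(-3(-5)^k + 7·3^(k - 1)) + 24·(-5)^k = -3(-5)^(k + 1) + 7·3^k = -3(-5)^(k+1) + 7·3^((k+1) - 1),
which is the claimed formula at m = k+1.
By the principle of mathematical induction, the result holds for all m ≥ 1.

b_m = -3(-5)^m + 7·3^(m - 1)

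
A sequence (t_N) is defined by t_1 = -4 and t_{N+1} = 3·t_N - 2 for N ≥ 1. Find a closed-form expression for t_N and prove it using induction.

Computing the first terms: t_1 = -4, t_2 = -14, t_3 = -44. This suggests t_N = -5·3^(N - 1) + 1.
When N = 1: the formula gives -4 = -4 = t_1.
Inductive step: suppose the statement holds for some k ≥ 1, so t_k = -5·3^(k - 1) + 1.
Then t_{k+1} = 3·t_k - 2 = 3·(-5·3^(k - 1) + 1) - 2 = -5·3^k + 1 = -5·3^((k+1) - 1) + 1,
which is the claimed formula at N = k+1.
Hence, by induction on N, the claim holds for every N ≥ 1.

t_N = -5·3^(N - 1) + 1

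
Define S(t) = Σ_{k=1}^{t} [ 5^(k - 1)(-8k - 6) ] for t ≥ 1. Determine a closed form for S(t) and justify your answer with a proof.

We claim S(t) = -5^t(2t + 1) + 1 for all t ≥ 1.
For the base case t = 1: S(1) = -14, and the closed form gives -14. They agree.
Inductive step: suppose the statement holds for some k ≥ 1, so S(k) = -5^k(2k + 1) + 1.
Then S(k+1) = S(k) + (5^k(-8k - 14)) = (-5^k(2k + 1) + 1) + (5^k(-8k - 14)).
Simplifying, S(k+1) = -10·5^k·k - 15·5^k + 1 = -5^(k+1)(2(k+1) + 1) + 1,
which is the closed form with t = k+1.
This completes the induction.

S(t) = -5^t(2t + 1) + 1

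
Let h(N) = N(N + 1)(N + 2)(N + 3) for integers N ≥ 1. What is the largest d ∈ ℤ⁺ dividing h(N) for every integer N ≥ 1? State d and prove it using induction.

Computing the first values: h(1) = 24 and h(2) = 120; gcd(24, 120) = 24, so d ≤ 24.
We prove 24 | N(N + 1)(N + 2)(N + 3) for all N ≥ 1 by induction on N.
Base step (N = 1): h(1) = 24 = 24·(1), so 24 | h(1).
Inductive step: suppose the statement holds for some m ≥ 1, i.e. 24 | h(m). Then
h(m+1) − h(m) = (m+1)·(m+2)·(m+3)·(m+4) − m·(m+1)·(m+2)·(m+3) = (m+1)·(m+2)·(m+3)·[(m+4) − m] = 4·(m+1)·(m+2)·(m+3). The product of 3 consecutive integers is divisible by (3)! = 6, so h(m+1) − h(m) is divisible by 4·6 = 24. By the inductive hypothesis 24 | h(m), hence 24 | h(m+1).
Hence, by induction on N, the claim holds for every N ≥ 1.
Therefore the largest such d is 24.

d = 24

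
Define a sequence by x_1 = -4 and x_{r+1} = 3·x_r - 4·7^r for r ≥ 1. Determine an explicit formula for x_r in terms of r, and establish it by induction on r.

Computing the first terms: x_1 = -4, x_2 = -40, x_3 = -316. This suggests x_r = 3^r - 7^r.
Base step (r = 1): the formula gives -4 = -4 = x_1.
Suppose the result is true for r = m, so x_m = 3^m - 7^m.
Then x_{m+1} = 3·x_m - 4·7^m = 3·(3^m - 7^m) - 4·7^m = 3^(m + 1) - 7^(m + 1),
which is the claimed formula at r = m+1.
Hence, by induction on r, the claim holds for every r ≥ 1.

x_r = 3^r - 7^r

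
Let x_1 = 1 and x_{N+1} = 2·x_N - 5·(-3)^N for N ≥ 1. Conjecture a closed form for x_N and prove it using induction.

x_N = (-3)^N + 2^(N + 1)

Computing the first terms: x_1 = 1, x_2 = 17, x_3 = -11. This suggests x_N = (-3)^N + 2^(N + 1).
Base case (N = 1): the formula gives 1 = 1 = x_1.
Suppose the result is true for N = i, so x_i = (-3)^i + 2^(i + 1).
Then x_{i+1} = 2·x_i - 5·(-3)^i = 2·((-3)^i + 2^(i + 1)) - 5·(-3)^i = (-3)^(i + 1) + 2^(i + 2) = (-3)^(i+1) + 2^((i+1) + 1),
which is the claimed formula at N = i+1.
By the principle of mathematical induction, the result holds for all N ≥ 1.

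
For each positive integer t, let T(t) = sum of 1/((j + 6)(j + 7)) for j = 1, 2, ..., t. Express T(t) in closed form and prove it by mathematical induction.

We claim T(t) = t/(7(t + 7)) for all t ≥ 1.
Base step (t = 1): T(1) = 1/56, and the closed form gives 1/56. They agree.
Inductive step: suppose the statement holds for some j ≥ 1, so T(j) = j/(7(j + 7)).
Then T(j+1) = T(j) + (1/((j + 7)(j + 8))) = (j/(7(j + 7))) + (1/((j + 7)(j + 8))).
Simplifying, T(j+1) = (j + 1)/(7(j + 8)) = (j+1)/(7((j+1) + 7)),
which is the closed form with t = j+1.
Hence, by induction on t, the claim holds for every t ≥ 1.

T(t) = t/(7(t + 7))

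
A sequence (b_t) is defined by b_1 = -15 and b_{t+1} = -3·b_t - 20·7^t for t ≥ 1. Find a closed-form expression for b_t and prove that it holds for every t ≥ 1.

Computing the first terms: b_1 = -15, b_2 = -95, b_3 = -695. This suggests b_t = -(-3)^(t - 1) - 2·7^t.
For the base case t = 1: the formula gives -15 = -15 = b_1.
Inductive step: suppose the statement holds for some p ≥ 1, so b_p = -(-3)^(p - 1) - 2·7^p.
Then b_{p+1} = -3·b_p - 20·7^p = -3·(-(-3)^(p - 1) - 2·7^p) - 20·7^p = -(-3)^p - 2·7^(p + 1) = -(-3)^((p+1) - 1) - 2·7^(p+1),
which is the claimed formula at t = p+1.
Hence, by induction on t, the claim holds for every t ≥ 1.

b_t = -(-3)^(t - 1) - 2·7^t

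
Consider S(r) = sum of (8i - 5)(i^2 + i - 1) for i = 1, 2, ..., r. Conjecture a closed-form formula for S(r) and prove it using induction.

We claim S(r) = r(2r^3 + 5r^2 - 3r - 1) for all r ≥ 1.
Base case (r = 1): S(1) = 3, and the closed form gives 3. They agree.
Suppose the result is true for r = i, so S(i) = i(2i^3 + 5i^2 - 3i - 1).
Then S(i+1) = S(i) + ((i + (i + 1)^2)(8i + 3)) = (i(2i^3 + 5i^2 - 3i - 1)) + ((i + (i + 1)^2)(8i + 3)).
Simplifying, S(i+1) = (i + 1)(2i^3 + 11i^2 + 13i + 3) = (i+1)(2(i+1)^3 + 5(i+1)^2 - 3(i+1) - 1),
which is the closed form with r = i+1.
This completes the induction.

S(r) = r(2r^3 + 5r^2 - 3r - 1)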